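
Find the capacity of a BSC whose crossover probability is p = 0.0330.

For BSC with error probability p:
C = 1 - H(p) where H(p) is binary entropy
H(0.0330) = -0.0330 × log₂(0.0330) - 0.9670 × log₂(0.9670)
H(p) = 0.2092
C = 1 - 0.2092 = 0.7908 bits/use


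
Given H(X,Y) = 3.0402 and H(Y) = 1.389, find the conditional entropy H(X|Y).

Chain rule: H(X,Y) = H(X|Y) + H(Y)
H(X|Y) = H(X,Y) - H(Y) = 3.0402 - 1.389 = 1.6512 bits


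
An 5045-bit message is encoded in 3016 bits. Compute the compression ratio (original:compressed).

Compression ratio = Original / Compressed
= 5045 / 3016 = 1.67:1


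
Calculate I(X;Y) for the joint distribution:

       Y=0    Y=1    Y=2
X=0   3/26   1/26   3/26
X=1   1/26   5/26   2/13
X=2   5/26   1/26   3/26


H(X) = 1.5697, H(Y) = 1.5697, H(X,Y) = 2.9511
I(X;Y) = H(X) + H(Y) - H(X,Y) = 0.1883 bits


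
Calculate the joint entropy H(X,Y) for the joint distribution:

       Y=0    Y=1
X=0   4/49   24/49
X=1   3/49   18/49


H(X,Y) = -Σ p(x,y) log₂ p(x,y)
  p(0,0)=4/49: -0.0816 × log₂(0.0816) = 0.2951
  p(0,1)=24/49: -0.4898 × log₂(0.4898) = 0.5044
  p(1,0)=3/49: -0.0612 × log₂(0.0612) = 0.2467
  p(1,1)=18/49: -0.3673 × log₂(0.3673) = 0.5307
H(X,Y) = 1.5769 bits


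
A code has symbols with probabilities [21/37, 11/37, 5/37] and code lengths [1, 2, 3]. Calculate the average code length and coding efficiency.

Average length L = Σ p_i × l_i = 1.5676 bits
Entropy H = 1.3743 bits
Efficiency η = H/L × 100% = 87.67%


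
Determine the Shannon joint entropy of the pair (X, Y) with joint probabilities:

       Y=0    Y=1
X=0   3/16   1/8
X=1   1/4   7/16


H(X,Y) = -Σ p(x,y) log₂ p(x,y)
  p(0,0)=3/16: -0.1875 × log₂(0.1875) = 0.4528
  p(0,1)=1/8: -0.1250 × log₂(0.1250) = 0.3750
  p(1,0)=1/4: -0.2500 × log₂(0.2500) = 0.5000
  p(1,1)=7/16: -0.4375 × log₂(0.4375) = 0.5218
H(X,Y) = 1.8496 bits


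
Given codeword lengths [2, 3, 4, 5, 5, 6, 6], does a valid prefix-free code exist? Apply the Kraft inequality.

Kraft inequality: Σ 2^(-l_i) ≤ 1 for prefix-free code
Calculating: 2^(-2) + 2^(-3) + 2^(-4) + 2^(-5) + 2^(-5) + 2^(-6) + 2^(-6)
= 0.25 + 0.125 + 0.0625 + 0.03125 + 0.03125 + 0.015625 + 0.015625
= 0.5312
Since 0.5312 ≤ 1, prefix-free code exists


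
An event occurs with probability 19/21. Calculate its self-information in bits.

Information content I(x) = -log₂(p(x))
I = -log₂(19/21) = -log₂(0.9048)
I = 0.1444 bits


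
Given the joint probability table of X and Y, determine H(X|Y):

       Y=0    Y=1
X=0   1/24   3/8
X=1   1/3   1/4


H(X|Y) = Σ_y p(y) H(X|Y=y)
  p(Y=0) = 3/8, H(X|Y=0) = 0.5033
  p(Y=1) = 5/8, H(X|Y=1) = 0.9710
H(X|Y) = 0.3750×0.5033 + 0.6250×0.9710 = 0.7956 bits


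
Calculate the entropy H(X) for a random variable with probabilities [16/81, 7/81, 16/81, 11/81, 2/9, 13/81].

H(X) = -Σ p(x) log₂ p(x)
  -16/81 × log₂(16/81) = 0.4622
  -7/81 × log₂(7/81) = 0.3053
  -16/81 × log₂(16/81) = 0.4622
  -11/81 × log₂(11/81) = 0.3912
  -2/9 × log₂(2/9) = 0.4822
  -13/81 × log₂(13/81) = 0.4236
H(X) = 2.5266 bits


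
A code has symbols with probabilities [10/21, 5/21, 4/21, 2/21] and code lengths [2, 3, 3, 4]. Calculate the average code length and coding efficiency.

Average length L = Σ p_i × l_i = 2.6190 bits
Entropy H = 1.7814 bits
Efficiency η = H/L × 100% = 68.02%


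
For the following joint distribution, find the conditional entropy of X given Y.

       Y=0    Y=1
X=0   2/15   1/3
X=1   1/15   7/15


H(X|Y) = Σ_y p(y) H(X|Y=y)
  p(Y=0) = 1/5, H(X|Y=0) = 0.9183
  p(Y=1) = 4/5, H(X|Y=1) = 0.9799
H(X|Y) = 0.2000×0.9183 + 0.8000×0.9799 = 0.9676 bits


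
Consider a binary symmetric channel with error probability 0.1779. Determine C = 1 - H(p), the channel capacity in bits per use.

For BSC with error probability p:
C = 1 - H(p) where H(p) is binary entropy
H(0.1779) = -0.1779 × log₂(0.1779) - 0.8221 × log₂(0.8221)
H(p) = 0.6755
C = 1 - 0.6755 = 0.3245 bits/use


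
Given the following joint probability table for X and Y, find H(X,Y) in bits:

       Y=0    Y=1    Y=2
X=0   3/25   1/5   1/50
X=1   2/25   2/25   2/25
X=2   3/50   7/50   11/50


H(X,Y) = -Σ p(x,y) log₂ p(x,y)
  p(0,0)=3/25: -0.1200 × log₂(0.1200) = 0.3671
  p(0,1)=1/5: -0.2000 × log₂(0.2000) = 0.4644
  p(0,2)=1/50: -0.0200 × log₂(0.0200) = 0.1129
  p(1,0)=2/25: -0.0800 × log₂(0.0800) = 0.2915
  p(1,1)=2/25: -0.0800 × log₂(0.0800) = 0.2915
  p(1,2)=2/25: -0.0800 × log₂(0.0800) = 0.2915
  p(2,0)=3/50: -0.0600 × log₂(0.0600) = 0.2435
  p(2,1)=7/50: -0.1400 × log₂(0.1400) = 0.3971
  p(2,2)=11/50: -0.2200 × log₂(0.2200) = 0.4806
H(X,Y) = 2.9401 bits


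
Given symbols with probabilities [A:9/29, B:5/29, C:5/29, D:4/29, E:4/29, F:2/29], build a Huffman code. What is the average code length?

Huffman tree construction:
Combine smallest probabilities repeatedly
Resulting codes:
  A: 10 (length 2)
  B: 111 (length 3)
  C: 00 (length 2)
  D: 011 (length 3)
  E: 110 (length 3)
  F: 010 (length 3)
Average length = Σ p(s) × length(s) = 2.5172 bits


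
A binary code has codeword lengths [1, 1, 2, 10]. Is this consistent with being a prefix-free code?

Kraft inequality: Σ 2^(-l_i) ≤ 1 for prefix-free code
Calculating: 2^(-1) + 2^(-1) + 2^(-2) + 2^(-10)
= 0.5 + 0.5 + 0.25 + 0.0009765625
= 1.2510
Since 1.2510 > 1, prefix-free code does not exist


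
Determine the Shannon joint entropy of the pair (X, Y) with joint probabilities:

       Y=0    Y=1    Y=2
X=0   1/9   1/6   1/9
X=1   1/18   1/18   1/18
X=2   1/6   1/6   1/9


H(X,Y) = -Σ p(x,y) log₂ p(x,y)
  p(0,0)=1/9: -0.1111 × log₂(0.1111) = 0.3522
  p(0,1)=1/6: -0.1667 × log₂(0.1667) = 0.4308
  p(0,2)=1/9: -0.1111 × log₂(0.1111) = 0.3522
  p(1,0)=1/18: -0.0556 × log₂(0.0556) = 0.2317
  p(1,1)=1/18: -0.0556 × log₂(0.0556) = 0.2317
  p(1,2)=1/18: -0.0556 × log₂(0.0556) = 0.2317
  p(2,0)=1/6: -0.1667 × log₂(0.1667) = 0.4308
  p(2,1)=1/6: -0.1667 × log₂(0.1667) = 0.4308
  p(2,2)=1/9: -0.1111 × log₂(0.1111) = 0.3522
H(X,Y) = 3.0441 bits


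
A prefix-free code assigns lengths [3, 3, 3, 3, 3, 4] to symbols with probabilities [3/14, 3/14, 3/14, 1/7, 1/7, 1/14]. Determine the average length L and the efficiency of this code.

Average length L = Σ p_i × l_i = 3.0714 bits
Entropy H = 2.5027 bits
Efficiency η = H/L × 100% = 81.48%


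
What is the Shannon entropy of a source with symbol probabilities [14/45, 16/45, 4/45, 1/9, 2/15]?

H(X) = -Σ p(x) log₂ p(x)
  -14/45 × log₂(14/45) = 0.5241
  -16/45 × log₂(16/45) = 0.5304
  -4/45 × log₂(4/45) = 0.3104
  -1/9 × log₂(1/9) = 0.3522
  -2/15 × log₂(2/15) = 0.3876
H(X) = 2.1047 bits


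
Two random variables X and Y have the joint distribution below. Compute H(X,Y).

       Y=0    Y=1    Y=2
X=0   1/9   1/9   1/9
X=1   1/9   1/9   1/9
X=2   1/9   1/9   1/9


H(X,Y) = -Σ p(x,y) log₂ p(x,y)
  p(0,0)=1/9: -0.1111 × log₂(0.1111) = 0.3522
  p(0,1)=1/9: -0.1111 × log₂(0.1111) = 0.3522
  p(0,2)=1/9: -0.1111 × log₂(0.1111) = 0.3522
  p(1,0)=1/9: -0.1111 × log₂(0.1111) = 0.3522
  p(1,1)=1/9: -0.1111 × log₂(0.1111) = 0.3522
  p(1,2)=1/9: -0.1111 × log₂(0.1111) = 0.3522
  p(2,0)=1/9: -0.1111 × log₂(0.1111) = 0.3522
  p(2,1)=1/9: -0.1111 × log₂(0.1111) = 0.3522
  p(2,2)=1/9: -0.1111 × log₂(0.1111) = 0.3522
H(X,Y) = 3.1699 bits


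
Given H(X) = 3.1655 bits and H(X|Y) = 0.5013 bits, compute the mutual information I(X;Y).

I(X;Y) = H(X) - H(X|Y)
I(X;Y) = 3.1655 - 0.5013 = 2.6642 bits


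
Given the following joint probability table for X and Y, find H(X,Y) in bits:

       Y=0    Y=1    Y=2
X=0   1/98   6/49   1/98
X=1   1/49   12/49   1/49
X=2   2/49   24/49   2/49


H(X,Y) = -Σ p(x,y) log₂ p(x,y)
  p(0,0)=1/98: -0.0102 × log₂(0.0102) = 0.0675
  p(0,1)=6/49: -0.1224 × log₂(0.1224) = 0.3710
  p(0,2)=1/98: -0.0102 × log₂(0.0102) = 0.0675
  p(1,0)=1/49: -0.0204 × log₂(0.0204) = 0.1146
  p(1,1)=12/49: -0.2449 × log₂(0.2449) = 0.4971
  p(1,2)=1/49: -0.0204 × log₂(0.0204) = 0.1146
  p(2,0)=2/49: -0.0408 × log₂(0.0408) = 0.1884
  p(2,1)=24/49: -0.4898 × log₂(0.4898) = 0.5044
  p(2,2)=2/49: -0.0408 × log₂(0.0408) = 0.1884
H(X,Y) = 2.1133 bits


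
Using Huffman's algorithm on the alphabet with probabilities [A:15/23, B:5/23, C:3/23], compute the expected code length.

Huffman tree construction:
Combine smallest probabilities repeatedly
Resulting codes:
  A: 1 (length 1)
  B: 01 (length 2)
  C: 00 (length 2)
Average length = Σ p(s) × length(s) = 1.3478 bits


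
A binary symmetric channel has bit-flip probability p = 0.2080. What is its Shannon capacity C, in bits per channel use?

For BSC with error probability p:
C = 1 - H(p) where H(p) is binary entropy
H(0.2080) = -0.2080 × log₂(0.2080) - 0.7920 × log₂(0.7920)
H(p) = 0.7376
C = 1 - 0.7376 = 0.2624 bits/use


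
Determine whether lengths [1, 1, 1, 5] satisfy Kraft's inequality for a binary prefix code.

Kraft inequality: Σ 2^(-l_i) ≤ 1 for prefix-free code
Calculating: 2^(-1) + 2^(-1) + 2^(-1) + 2^(-5)
= 0.5 + 0.5 + 0.5 + 0.03125
= 1.5312
Since 1.5312 > 1, prefix-free code does not exist


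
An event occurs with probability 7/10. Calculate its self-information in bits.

Information content I(x) = -log₂(p(x))
I = -log₂(7/10) = -log₂(0.7000)
I = 0.5146 bits


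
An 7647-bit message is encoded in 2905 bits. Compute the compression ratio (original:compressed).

Compression ratio = Original / Compressed
= 7647 / 2905 = 2.63:1


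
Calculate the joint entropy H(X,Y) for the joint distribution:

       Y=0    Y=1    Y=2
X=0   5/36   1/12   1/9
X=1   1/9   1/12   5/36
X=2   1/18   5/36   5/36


H(X,Y) = -Σ p(x,y) log₂ p(x,y)
  p(0,0)=5/36: -0.1389 × log₂(0.1389) = 0.3956
  p(0,1)=1/12: -0.0833 × log₂(0.0833) = 0.2987
  p(0,2)=1/9: -0.1111 × log₂(0.1111) = 0.3522
  p(1,0)=1/9: -0.1111 × log₂(0.1111) = 0.3522
  p(1,1)=1/12: -0.0833 × log₂(0.0833) = 0.2987
  p(1,2)=5/36: -0.1389 × log₂(0.1389) = 0.3956
  p(2,0)=1/18: -0.0556 × log₂(0.0556) = 0.2317
  p(2,1)=5/36: -0.1389 × log₂(0.1389) = 0.3956
  p(2,2)=5/36: -0.1389 × log₂(0.1389) = 0.3956
H(X,Y) = 3.1158 bits


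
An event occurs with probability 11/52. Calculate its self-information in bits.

Information content I(x) = -log₂(p(x))
I = -log₂(11/52) = -log₂(0.2115)
I = 2.2410 bits


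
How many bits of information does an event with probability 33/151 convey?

Information content I(x) = -log₂(p(x))
I = -log₂(33/151) = -log₂(0.2185)
I = 2.1940 bits


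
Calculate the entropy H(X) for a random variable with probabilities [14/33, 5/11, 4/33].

H(X) = -Σ p(x) log₂ p(x)
  -14/33 × log₂(14/33) = 0.5248
  -5/11 × log₂(5/11) = 0.5170
  -4/33 × log₂(4/33) = 0.3690
H(X) = 1.4109 bits


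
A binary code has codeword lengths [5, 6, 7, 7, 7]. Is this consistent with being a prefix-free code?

Kraft inequality: Σ 2^(-l_i) ≤ 1 for prefix-free code
Calculating: 2^(-5) + 2^(-6) + 2^(-7) + 2^(-7) + 2^(-7)
= 0.03125 + 0.015625 + 0.0078125 + 0.0078125 + 0.0078125
= 0.0703
Since 0.0703 ≤ 1, prefix-free code exists


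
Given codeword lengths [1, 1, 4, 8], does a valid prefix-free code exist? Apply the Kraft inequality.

Kraft inequality: Σ 2^(-l_i) ≤ 1 for prefix-free code
Calculating: 2^(-1) + 2^(-1) + 2^(-4) + 2^(-8)
= 0.5 + 0.5 + 0.0625 + 0.00390625
= 1.0664
Since 1.0664 > 1, prefix-free code does not exist


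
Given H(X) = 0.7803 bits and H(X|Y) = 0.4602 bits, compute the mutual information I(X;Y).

I(X;Y) = H(X) - H(X|Y)
I(X;Y) = 0.7803 - 0.4602 = 0.3201 bits


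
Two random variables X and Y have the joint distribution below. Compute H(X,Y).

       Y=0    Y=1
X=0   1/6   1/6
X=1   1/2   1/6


H(X,Y) = -Σ p(x,y) log₂ p(x,y)
  p(0,0)=1/6: -0.1667 × log₂(0.1667) = 0.4308
  p(0,1)=1/6: -0.1667 × log₂(0.1667) = 0.4308
  p(1,0)=1/2: -0.5000 × log₂(0.5000) = 0.5000
  p(1,1)=1/6: -0.1667 × log₂(0.1667) = 0.4308
H(X,Y) = 1.7925 bits


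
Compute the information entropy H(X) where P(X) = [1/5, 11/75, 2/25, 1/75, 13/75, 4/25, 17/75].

H(X) = -Σ p(x) log₂ p(x)
  -1/5 × log₂(1/5) = 0.4644
  -11/75 × log₂(11/75) = 0.4062
  -2/25 × log₂(2/25) = 0.2915
  -1/75 × log₂(1/75) = 0.0831
  -13/75 × log₂(13/75) = 0.4383
  -4/25 × log₂(4/25) = 0.4230
  -17/75 × log₂(17/75) = 0.4854
H(X) = 2.5918 bits


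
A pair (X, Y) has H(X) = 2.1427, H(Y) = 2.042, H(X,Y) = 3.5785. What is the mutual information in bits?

I(X;Y) = H(X) + H(Y) - H(X,Y)
I(X;Y) = 2.1427 + 2.042 - 3.5785 = 0.6062 bits


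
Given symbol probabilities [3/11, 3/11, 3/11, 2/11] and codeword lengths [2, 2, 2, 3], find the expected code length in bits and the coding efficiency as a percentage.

Average length L = Σ p_i × l_i = 2.1818 bits
Entropy H = 1.9808 bits
Efficiency η = H/L × 100% = 90.79%


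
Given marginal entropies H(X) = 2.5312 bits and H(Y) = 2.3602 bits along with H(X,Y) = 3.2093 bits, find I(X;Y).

I(X;Y) = H(X) + H(Y) - H(X,Y)
I(X;Y) = 2.5312 + 2.3602 - 3.2093 = 1.6821 bits


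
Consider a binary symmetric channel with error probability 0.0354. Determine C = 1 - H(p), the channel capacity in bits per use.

For BSC with error probability p:
C = 1 - H(p) where H(p) is binary entropy
H(0.0354) = -0.0354 × log₂(0.0354) - 0.9646 × log₂(0.9646)
H(p) = 0.2208
C = 1 - 0.2208 = 0.7792 bits/use


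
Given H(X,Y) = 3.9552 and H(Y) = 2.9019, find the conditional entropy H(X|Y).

Chain rule: H(X,Y) = H(X|Y) + H(Y)
H(X|Y) = H(X,Y) - H(Y) = 3.9552 - 2.9019 = 1.0533 bits


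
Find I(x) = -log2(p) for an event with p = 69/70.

Information content I(x) = -log₂(p(x))
I = -log₂(69/70) = -log₂(0.9857)
I = 0.0208 bits


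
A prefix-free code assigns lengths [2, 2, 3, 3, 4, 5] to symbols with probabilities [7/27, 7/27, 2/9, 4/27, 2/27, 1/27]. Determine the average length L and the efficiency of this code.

Average length L = Σ p_i × l_i = 2.6296 bits
Entropy H = 2.3544 bits
Efficiency η = H/L × 100% = 89.53%


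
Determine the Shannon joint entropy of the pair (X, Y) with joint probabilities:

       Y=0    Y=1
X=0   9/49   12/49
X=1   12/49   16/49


H(X,Y) = -Σ p(x,y) log₂ p(x,y)
  p(0,0)=9/49: -0.1837 × log₂(0.1837) = 0.4490
  p(0,1)=12/49: -0.2449 × log₂(0.2449) = 0.4971
  p(1,0)=12/49: -0.2449 × log₂(0.2449) = 0.4971
  p(1,1)=16/49: -0.3265 × log₂(0.3265) = 0.5273
H(X,Y) = 1.9705 bits


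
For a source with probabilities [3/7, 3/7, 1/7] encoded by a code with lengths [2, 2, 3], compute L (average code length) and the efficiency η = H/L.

Average length L = Σ p_i × l_i = 2.1429 bits
Entropy H = 1.4488 bits
Efficiency η = H/L × 100% = 67.61%


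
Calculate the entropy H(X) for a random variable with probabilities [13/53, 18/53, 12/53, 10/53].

H(X) = -Σ p(x) log₂ p(x)
  -13/53 × log₂(13/53) = 0.4973
  -18/53 × log₂(18/53) = 0.5291
  -12/53 × log₂(12/53) = 0.4852
  -10/53 × log₂(10/53) = 0.4540
H(X) = 1.9656 bits


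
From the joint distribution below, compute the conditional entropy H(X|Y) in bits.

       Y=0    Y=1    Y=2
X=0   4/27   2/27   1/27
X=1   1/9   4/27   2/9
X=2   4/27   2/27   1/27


H(X|Y) = Σ_y p(y) H(X|Y=y)
  p(Y=0) = 11/27, H(X|Y=0) = 1.5726
  p(Y=1) = 8/27, H(X|Y=1) = 1.5000
  p(Y=2) = 8/27, H(X|Y=2) = 1.0613
H(X|Y) = 0.4074×1.5726 + 0.2963×1.5000 + 0.2963×1.0613 = 1.3996 bits


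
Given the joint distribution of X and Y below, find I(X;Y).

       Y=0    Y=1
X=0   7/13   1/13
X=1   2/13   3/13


H(X) = 0.9612, H(Y) = 0.8905, H(X,Y) = 1.6692
I(X;Y) = H(X) + H(Y) - H(X,Y) = 0.1825 bits


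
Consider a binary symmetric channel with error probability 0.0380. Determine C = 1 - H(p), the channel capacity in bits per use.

For BSC with error probability p:
C = 1 - H(p) where H(p) is binary entropy
H(0.0380) = -0.0380 × log₂(0.0380) - 0.9620 × log₂(0.9620)
H(p) = 0.2330
C = 1 - 0.2330 = 0.7670 bits/use


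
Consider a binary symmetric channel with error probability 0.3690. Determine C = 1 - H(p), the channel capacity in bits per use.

For BSC with error probability p:
C = 1 - H(p) where H(p) is binary entropy
H(0.3690) = -0.3690 × log₂(0.3690) - 0.6310 × log₂(0.6310)
H(p) = 0.9499
C = 1 - 0.9499 = 0.0501 bits/use


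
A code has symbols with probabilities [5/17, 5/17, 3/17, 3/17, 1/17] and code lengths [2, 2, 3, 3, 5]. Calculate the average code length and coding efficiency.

Average length L = Σ p_i × l_i = 2.5294 bits
Entropy H = 2.1622 bits
Efficiency η = H/L × 100% = 85.48%


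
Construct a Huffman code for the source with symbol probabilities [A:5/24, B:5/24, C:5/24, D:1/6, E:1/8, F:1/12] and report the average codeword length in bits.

Huffman tree construction:
Combine smallest probabilities repeatedly
Resulting codes:
  A: 111 (length 3)
  B: 00 (length 2)
  C: 01 (length 2)
  D: 110 (length 3)
  E: 101 (length 3)
  F: 100 (length 3)
Average length = Σ p(s) × length(s) = 2.5833 bits


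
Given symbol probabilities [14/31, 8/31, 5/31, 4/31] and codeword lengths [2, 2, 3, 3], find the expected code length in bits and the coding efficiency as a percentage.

Average length L = Σ p_i × l_i = 2.2903 bits
Entropy H = 1.8280 bits
Efficiency η = H/L × 100% = 79.81%


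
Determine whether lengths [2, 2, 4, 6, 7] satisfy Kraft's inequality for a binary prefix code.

Kraft inequality: Σ 2^(-l_i) ≤ 1 for prefix-free code
Calculating: 2^(-2) + 2^(-2) + 2^(-4) + 2^(-6) + 2^(-7)
= 0.25 + 0.25 + 0.0625 + 0.015625 + 0.0078125
= 0.5859
Since 0.5859 ≤ 1, prefix-free code exists


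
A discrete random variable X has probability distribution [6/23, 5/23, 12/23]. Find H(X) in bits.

H(X) = -Σ p(x) log₂ p(x)
  -6/23 × log₂(6/23) = 0.5057
  -5/23 × log₂(5/23) = 0.4786
  -12/23 × log₂(12/23) = 0.4897
H(X) = 1.4740 bits


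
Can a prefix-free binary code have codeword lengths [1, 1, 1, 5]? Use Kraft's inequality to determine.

Kraft inequality: Σ 2^(-l_i) ≤ 1 for prefix-free code
Calculating: 2^(-1) + 2^(-1) + 2^(-1) + 2^(-5)
= 0.5 + 0.5 + 0.5 + 0.03125
= 1.5312
Since 1.5312 > 1, prefix-free code does not exist


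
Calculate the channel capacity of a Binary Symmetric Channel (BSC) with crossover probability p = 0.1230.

For BSC with error probability p:
C = 1 - H(p) where H(p) is binary entropy
H(0.1230) = -0.1230 × log₂(0.1230) - 0.8770 × log₂(0.8770)
H(p) = 0.5379
C = 1 - 0.5379 = 0.4621 bits/use


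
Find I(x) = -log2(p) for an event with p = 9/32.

Information content I(x) = -log₂(p(x))
I = -log₂(9/32) = -log₂(0.2812)
I = 1.8301 bits


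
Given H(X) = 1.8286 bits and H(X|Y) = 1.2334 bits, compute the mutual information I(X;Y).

I(X;Y) = H(X) - H(X|Y)
I(X;Y) = 1.8286 - 1.2334 = 0.5952 bits


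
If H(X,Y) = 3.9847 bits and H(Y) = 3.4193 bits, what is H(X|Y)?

Chain rule: H(X,Y) = H(X|Y) + H(Y)
H(X|Y) = H(X,Y) - H(Y) = 3.9847 - 3.4193 = 0.5654 bits


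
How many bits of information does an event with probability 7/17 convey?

Information content I(x) = -log₂(p(x))
I = -log₂(7/17) = -log₂(0.4118)
I = 1.2801 bits


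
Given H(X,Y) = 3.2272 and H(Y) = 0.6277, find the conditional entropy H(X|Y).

Chain rule: H(X,Y) = H(X|Y) + H(Y)
H(X|Y) = H(X,Y) - H(Y) = 3.2272 - 0.6277 = 2.5995 bits


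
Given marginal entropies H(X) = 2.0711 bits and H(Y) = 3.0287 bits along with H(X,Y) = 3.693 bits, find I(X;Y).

I(X;Y) = H(X) + H(Y) - H(X,Y)
I(X;Y) = 2.0711 + 3.0287 - 3.693 = 1.4068 bits


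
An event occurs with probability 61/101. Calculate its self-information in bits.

Information content I(x) = -log₂(p(x))
I = -log₂(61/101) = -log₂(0.6040)
I = 0.7275 bits


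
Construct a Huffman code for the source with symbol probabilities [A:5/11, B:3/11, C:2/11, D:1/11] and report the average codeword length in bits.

Huffman tree construction:
Combine smallest probabilities repeatedly
Resulting codes:
  A: 0 (length 1)
  B: 10 (length 2)
  C: 111 (length 3)
  D: 110 (length 3)
Average length = Σ p(s) × length(s) = 1.8182 bits


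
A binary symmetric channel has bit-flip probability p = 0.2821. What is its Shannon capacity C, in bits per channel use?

For BSC with error probability p:
C = 1 - H(p) where H(p) is binary entropy
H(0.2821) = -0.2821 × log₂(0.2821) - 0.7179 × log₂(0.7179)
H(p) = 0.8583
C = 1 - 0.8583 = 0.1417 bits/use


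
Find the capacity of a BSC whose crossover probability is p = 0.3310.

For BSC with error probability p:
C = 1 - H(p) where H(p) is binary entropy
H(0.3310) = -0.3310 × log₂(0.3310) - 0.6690 × log₂(0.6690)
H(p) = 0.9159
C = 1 - 0.9159 = 0.0841 bits/use


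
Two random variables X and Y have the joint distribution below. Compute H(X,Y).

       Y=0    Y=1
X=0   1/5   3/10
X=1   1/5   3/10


H(X,Y) = -Σ p(x,y) log₂ p(x,y)
  p(0,0)=1/5: -0.2000 × log₂(0.2000) = 0.4644
  p(0,1)=3/10: -0.3000 × log₂(0.3000) = 0.5211
  p(1,0)=1/5: -0.2000 × log₂(0.2000) = 0.4644
  p(1,1)=3/10: -0.3000 × log₂(0.3000) = 0.5211
H(X,Y) = 1.9710 bits


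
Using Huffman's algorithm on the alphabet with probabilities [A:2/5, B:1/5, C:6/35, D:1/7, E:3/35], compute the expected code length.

Huffman tree construction:
Combine smallest probabilities repeatedly
Resulting codes:
  A: 0 (length 1)
  B: 111 (length 3)
  C: 110 (length 3)
  D: 101 (length 3)
  E: 100 (length 3)
Average length = Σ p(s) × length(s) = 2.2000 bits


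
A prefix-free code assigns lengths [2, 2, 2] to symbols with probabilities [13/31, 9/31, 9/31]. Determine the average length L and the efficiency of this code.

Average length L = Σ p_i × l_i = 2.0000 bits
Entropy H = 1.5618 bits
Efficiency η = H/L × 100% = 78.09%


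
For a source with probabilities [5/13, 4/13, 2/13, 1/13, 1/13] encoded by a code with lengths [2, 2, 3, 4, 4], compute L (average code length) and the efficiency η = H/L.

Average length L = Σ p_i × l_i = 2.4615 bits
Entropy H = 2.0382 bits
Efficiency η = H/L × 100% = 82.80%


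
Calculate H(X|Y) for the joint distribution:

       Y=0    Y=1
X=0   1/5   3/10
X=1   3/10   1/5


H(X|Y) = Σ_y p(y) H(X|Y=y)
  p(Y=0) = 1/2, H(X|Y=0) = 0.9710
  p(Y=1) = 1/2, H(X|Y=1) = 0.9710
H(X|Y) = 0.5000×0.9710 + 0.5000×0.9710 = 0.9710 bits


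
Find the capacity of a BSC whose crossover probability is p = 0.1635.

For BSC with error probability p:
C = 1 - H(p) where H(p) is binary entropy
H(0.1635) = -0.1635 × log₂(0.1635) - 0.8365 × log₂(0.8365)
H(p) = 0.6426
C = 1 - 0.6426 = 0.3574 bits/use


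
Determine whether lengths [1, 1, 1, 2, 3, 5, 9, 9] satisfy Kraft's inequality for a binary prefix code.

Kraft inequality: Σ 2^(-l_i) ≤ 1 for prefix-free code
Calculating: 2^(-1) + 2^(-1) + 2^(-1) + 2^(-2) + 2^(-3) + 2^(-5) + 2^(-9) + 2^(-9)
= 0.5 + 0.5 + 0.5 + 0.25 + 0.125 + 0.03125 + 0.001953125 + 0.001953125
= 1.9102
Since 1.9102 > 1, prefix-free code does not exist


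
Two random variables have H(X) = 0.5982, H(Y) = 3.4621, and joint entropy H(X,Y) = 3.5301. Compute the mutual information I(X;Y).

I(X;Y) = H(X) + H(Y) - H(X,Y)
I(X;Y) = 0.5982 + 3.4621 - 3.5301 = 0.5302 bits


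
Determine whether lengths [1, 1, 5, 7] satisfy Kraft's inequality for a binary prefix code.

Kraft inequality: Σ 2^(-l_i) ≤ 1 for prefix-free code
Calculating: 2^(-1) + 2^(-1) + 2^(-5) + 2^(-7)
= 0.5 + 0.5 + 0.03125 + 0.0078125
= 1.0391
Since 1.0391 > 1, prefix-free code does not exist


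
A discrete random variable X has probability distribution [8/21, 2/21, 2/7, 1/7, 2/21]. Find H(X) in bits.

H(X) = -Σ p(x) log₂ p(x)
  -8/21 × log₂(8/21) = 0.5304
  -2/21 × log₂(2/21) = 0.3231
  -2/7 × log₂(2/7) = 0.5164
  -1/7 × log₂(1/7) = 0.4011
  -2/21 × log₂(2/21) = 0.3231
H(X) = 2.0940 bits


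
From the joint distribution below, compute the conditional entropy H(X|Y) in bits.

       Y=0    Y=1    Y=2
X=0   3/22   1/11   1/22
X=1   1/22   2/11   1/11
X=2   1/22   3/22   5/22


H(X|Y) = Σ_y p(y) H(X|Y=y)
  p(Y=0) = 5/22, H(X|Y=0) = 1.3710
  p(Y=1) = 9/22, H(X|Y=1) = 1.5305
  p(Y=2) = 4/11, H(X|Y=2) = 1.2988
H(X|Y) = 0.2273×1.3710 + 0.4091×1.5305 + 0.3636×1.2988 = 1.4100 bits


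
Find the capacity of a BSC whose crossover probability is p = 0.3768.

For BSC with error probability p:
C = 1 - H(p) where H(p) is binary entropy
H(0.3768) = -0.3768 × log₂(0.3768) - 0.6232 × log₂(0.6232)
H(p) = 0.9558
C = 1 - 0.9558 = 0.0442 bits/use


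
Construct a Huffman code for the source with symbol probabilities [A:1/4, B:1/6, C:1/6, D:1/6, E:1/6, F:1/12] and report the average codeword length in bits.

Huffman tree construction:
Combine smallest probabilities repeatedly
Resulting codes:
  A: 01 (length 2)
  B: 101 (length 3)
  C: 110 (length 3)
  D: 111 (length 3)
  E: 00 (length 2)
  F: 100 (length 3)
Average length = Σ p(s) × length(s) = 2.5833 bits


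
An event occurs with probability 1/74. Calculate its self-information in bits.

Information content I(x) = -log₂(p(x))
I = -log₂(1/74) = -log₂(0.0135)
I = 6.2095 bits


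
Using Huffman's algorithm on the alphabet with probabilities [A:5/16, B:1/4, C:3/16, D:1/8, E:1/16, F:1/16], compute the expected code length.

Huffman tree construction:
Combine smallest probabilities repeatedly
Resulting codes:
  A: 11 (length 2)
  B: 01 (length 2)
  C: 00 (length 2)
  D: 100 (length 3)
  E: 1010 (length 4)
  F: 1011 (length 4)
Average length = Σ p(s) × length(s) = 2.3750 bits


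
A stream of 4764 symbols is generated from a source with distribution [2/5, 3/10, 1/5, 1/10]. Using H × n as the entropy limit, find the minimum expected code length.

Entropy H = 1.8464 bits/symbol
Minimum bits = H × n = 1.8464 × 4764
= 8796.44 bits


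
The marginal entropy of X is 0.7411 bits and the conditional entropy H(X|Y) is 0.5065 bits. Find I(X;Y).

I(X;Y) = H(X) - H(X|Y)
I(X;Y) = 0.7411 - 0.5065 = 0.2346 bits


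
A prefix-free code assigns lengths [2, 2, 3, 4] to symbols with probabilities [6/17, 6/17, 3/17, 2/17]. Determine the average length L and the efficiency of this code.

Average length L = Σ p_i × l_i = 2.4118 bits
Entropy H = 1.8654 bits
Efficiency η = H/L × 100% = 77.35%


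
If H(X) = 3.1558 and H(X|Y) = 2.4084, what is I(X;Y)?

I(X;Y) = H(X) - H(X|Y)
I(X;Y) = 3.1558 - 2.4084 = 0.7474 bits


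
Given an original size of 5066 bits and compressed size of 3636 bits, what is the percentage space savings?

Space savings = (1 - Compressed/Original) × 100%
= (1 - 3636/5066) × 100%
= 28.23%


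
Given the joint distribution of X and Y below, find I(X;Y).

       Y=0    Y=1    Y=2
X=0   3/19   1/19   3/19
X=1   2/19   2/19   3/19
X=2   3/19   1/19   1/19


H(X) = 1.5683, H(Y) = 1.5294, H(X,Y) = 3.0364
I(X;Y) = H(X) + H(Y) - H(X,Y) = 0.0614 bits


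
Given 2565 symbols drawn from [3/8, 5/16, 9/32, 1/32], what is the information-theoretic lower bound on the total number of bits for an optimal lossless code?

Entropy H = 1.7260 bits/symbol
Minimum bits = H × n = 1.7260 × 2565
= 4427.18 bits


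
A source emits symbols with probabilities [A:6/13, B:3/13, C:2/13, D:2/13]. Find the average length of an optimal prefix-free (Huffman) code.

Huffman tree construction:
Combine smallest probabilities repeatedly
Resulting codes:
  A: 0 (length 1)
  B: 10 (length 2)
  C: 110 (length 3)
  D: 111 (length 3)
Average length = Σ p(s) × length(s) = 1.8462 bits


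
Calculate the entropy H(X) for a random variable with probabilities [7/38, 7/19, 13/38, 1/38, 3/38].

H(X) = -Σ p(x) log₂ p(x)
  -7/38 × log₂(7/38) = 0.4496
  -7/19 × log₂(7/19) = 0.5307
  -13/38 × log₂(13/38) = 0.5294
  -1/38 × log₂(1/38) = 0.1381
  -3/38 × log₂(3/38) = 0.2892
H(X) = 1.9370 bits


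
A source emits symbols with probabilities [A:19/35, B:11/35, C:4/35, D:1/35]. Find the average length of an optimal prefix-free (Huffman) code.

Huffman tree construction:
Combine smallest probabilities repeatedly
Resulting codes:
  A: 1 (length 1)
  B: 01 (length 2)
  C: 001 (length 3)
  D: 000 (length 3)
Average length = Σ p(s) × length(s) = 1.6000 bits


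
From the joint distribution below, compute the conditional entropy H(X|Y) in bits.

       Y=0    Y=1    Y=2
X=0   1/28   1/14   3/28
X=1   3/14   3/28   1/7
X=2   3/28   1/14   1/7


H(X|Y) = Σ_y p(y) H(X|Y=y)
  p(Y=0) = 5/14, H(X|Y=0) = 1.2955
  p(Y=1) = 1/4, H(X|Y=1) = 1.5567
  p(Y=2) = 11/28, H(X|Y=2) = 1.5726
H(X|Y) = 0.3571×1.2955 + 0.2500×1.5567 + 0.3929×1.5726 = 1.4696 bits


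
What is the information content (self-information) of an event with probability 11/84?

Information content I(x) = -log₂(p(x))
I = -log₂(11/84) = -log₂(0.1310)
I = 2.9329 bits


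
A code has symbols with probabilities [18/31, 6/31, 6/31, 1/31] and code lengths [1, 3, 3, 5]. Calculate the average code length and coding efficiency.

Average length L = Σ p_i × l_i = 1.9032 bits
Entropy H = 1.5323 bits
Efficiency η = H/L × 100% = 80.51%


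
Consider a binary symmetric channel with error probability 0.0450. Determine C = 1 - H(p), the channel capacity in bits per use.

For BSC with error probability p:
C = 1 - H(p) where H(p) is binary entropy
H(0.0450) = -0.0450 × log₂(0.0450) - 0.9550 × log₂(0.9550)
H(p) = 0.2648
C = 1 - 0.2648 = 0.7352 bits/use


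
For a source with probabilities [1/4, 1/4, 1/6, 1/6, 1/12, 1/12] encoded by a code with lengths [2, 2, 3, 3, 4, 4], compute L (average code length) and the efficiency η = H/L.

Average length L = Σ p_i × l_i = 2.6667 bits
Entropy H = 2.4591 bits
Efficiency η = H/L × 100% = 92.22%


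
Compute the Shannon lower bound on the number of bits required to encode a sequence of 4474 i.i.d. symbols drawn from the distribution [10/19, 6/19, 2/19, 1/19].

Entropy H = 1.5780 bits/symbol
Minimum bits = H × n = 1.5780 × 4474
= 7059.87 bits


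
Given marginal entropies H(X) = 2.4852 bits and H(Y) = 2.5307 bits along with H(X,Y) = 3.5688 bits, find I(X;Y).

I(X;Y) = H(X) + H(Y) - H(X,Y)
I(X;Y) = 2.4852 + 2.5307 - 3.5688 = 1.4471 bits


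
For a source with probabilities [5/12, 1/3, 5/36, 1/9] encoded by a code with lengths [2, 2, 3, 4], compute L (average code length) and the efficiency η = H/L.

Average length L = Σ p_i × l_i = 2.3611 bits
Entropy H = 1.8024 bits
Efficiency η = H/L × 100% = 76.34%


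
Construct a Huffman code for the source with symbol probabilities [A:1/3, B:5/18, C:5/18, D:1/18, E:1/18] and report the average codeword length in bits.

Huffman tree construction:
Combine smallest probabilities repeatedly
Resulting codes:
  A: 11 (length 2)
  B: 01 (length 2)
  C: 10 (length 2)
  D: 000 (length 3)
  E: 001 (length 3)
Average length = Σ p(s) × length(s) = 2.1111 bits


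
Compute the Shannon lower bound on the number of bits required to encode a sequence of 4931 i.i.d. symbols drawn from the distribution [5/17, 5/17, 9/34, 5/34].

Entropy H = 1.9528 bits/symbol
Minimum bits = H × n = 1.9528 × 4931
= 9629.40 bits


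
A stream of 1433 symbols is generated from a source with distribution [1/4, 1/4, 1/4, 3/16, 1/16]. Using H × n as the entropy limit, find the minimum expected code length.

Entropy H = 2.2028 bits/symbol
Minimum bits = H × n = 2.2028 × 1433
= 3156.64 bits


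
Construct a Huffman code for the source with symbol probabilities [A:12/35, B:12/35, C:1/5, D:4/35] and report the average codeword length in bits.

Huffman tree construction:
Combine smallest probabilities repeatedly
Resulting codes:
  A: 11 (length 2)
  B: 0 (length 1)
  C: 101 (length 3)
  D: 100 (length 3)
Average length = Σ p(s) × length(s) = 1.9714 bits


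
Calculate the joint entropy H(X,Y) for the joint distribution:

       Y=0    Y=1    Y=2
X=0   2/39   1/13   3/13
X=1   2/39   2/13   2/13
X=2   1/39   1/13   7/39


H(X,Y) = -Σ p(x,y) log₂ p(x,y)
  p(0,0)=2/39: -0.0513 × log₂(0.0513) = 0.2198
  p(0,1)=1/13: -0.0769 × log₂(0.0769) = 0.2846
  p(0,2)=3/13: -0.2308 × log₂(0.2308) = 0.4882
  p(1,0)=2/39: -0.0513 × log₂(0.0513) = 0.2198
  p(1,1)=2/13: -0.1538 × log₂(0.1538) = 0.4155
  p(1,2)=2/13: -0.1538 × log₂(0.1538) = 0.4155
  p(2,0)=1/39: -0.0256 × log₂(0.0256) = 0.1355
  p(2,1)=1/13: -0.0769 × log₂(0.0769) = 0.2846
  p(2,2)=7/39: -0.1795 × log₂(0.1795) = 0.4448
H(X,Y) = 2.9082 bits


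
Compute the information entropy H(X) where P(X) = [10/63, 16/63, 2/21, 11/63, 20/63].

H(X) = -Σ p(x) log₂ p(x)
  -10/63 × log₂(10/63) = 0.4215
  -16/63 × log₂(16/63) = 0.5022
  -2/21 × log₂(2/21) = 0.3231
  -11/63 × log₂(11/63) = 0.4396
  -20/63 × log₂(20/63) = 0.5255
H(X) = 2.2119 bits


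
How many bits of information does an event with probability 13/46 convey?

Information content I(x) = -log₂(p(x))
I = -log₂(13/46) = -log₂(0.2826)
I = 1.8231 bits


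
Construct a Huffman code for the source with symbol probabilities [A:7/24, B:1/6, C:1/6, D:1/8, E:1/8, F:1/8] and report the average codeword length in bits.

Huffman tree construction:
Combine smallest probabilities repeatedly
Resulting codes:
  A: 10 (length 2)
  B: 111 (length 3)
  C: 00 (length 2)
  D: 010 (length 3)
  E: 011 (length 3)
  F: 110 (length 3)
Average length = Σ p(s) × length(s) = 2.5417 bits


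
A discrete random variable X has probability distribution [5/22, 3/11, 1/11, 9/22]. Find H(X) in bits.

H(X) = -Σ p(x) log₂ p(x)
  -5/22 × log₂(5/22) = 0.4858
  -3/11 × log₂(3/11) = 0.5112
  -1/11 × log₂(1/11) = 0.3145
  -9/22 × log₂(9/22) = 0.5275
H(X) = 1.8390 bits


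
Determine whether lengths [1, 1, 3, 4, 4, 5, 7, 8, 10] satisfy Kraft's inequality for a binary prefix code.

Kraft inequality: Σ 2^(-l_i) ≤ 1 for prefix-free code
Calculating: 2^(-1) + 2^(-1) + 2^(-3) + 2^(-4) + 2^(-4) + 2^(-5) + 2^(-7) + 2^(-8) + 2^(-10)
= 0.5 + 0.5 + 0.125 + 0.0625 + 0.0625 + 0.03125 + 0.0078125 + 0.00390625 + 0.0009765625
= 1.2939
Since 1.2939 > 1, prefix-free code does not exist


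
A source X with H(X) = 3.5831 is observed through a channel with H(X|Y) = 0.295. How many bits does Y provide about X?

I(X;Y) = H(X) - H(X|Y)
I(X;Y) = 3.5831 - 0.295 = 3.2881 bits


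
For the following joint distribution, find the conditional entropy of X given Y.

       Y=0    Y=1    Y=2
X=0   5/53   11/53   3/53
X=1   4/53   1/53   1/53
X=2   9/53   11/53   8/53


H(X|Y) = Σ_y p(y) H(X|Y=y)
  p(Y=0) = 18/53, H(X|Y=0) = 1.4955
  p(Y=1) = 23/53, H(X|Y=1) = 1.2145
  p(Y=2) = 12/53, H(X|Y=2) = 1.1887
H(X|Y) = 0.3396×1.4955 + 0.4340×1.2145 + 0.2264×1.1887 = 1.3041 bits


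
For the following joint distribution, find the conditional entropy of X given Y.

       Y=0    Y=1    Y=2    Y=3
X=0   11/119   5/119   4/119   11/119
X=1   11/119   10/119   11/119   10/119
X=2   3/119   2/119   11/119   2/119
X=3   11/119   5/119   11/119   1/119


H(X|Y) = Σ_y p(y) H(X|Y=y)
  p(Y=0) = 36/119, H(X|Y=0) = 1.8667
  p(Y=1) = 22/119, H(X|Y=1) = 1.8031
  p(Y=2) = 37/119, H(X|Y=2) = 1.9078
  p(Y=3) = 24/119, H(X|Y=3) = 1.5319
H(X|Y) = 0.3025×1.8667 + 0.1849×1.8031 + 0.3109×1.9078 + 0.2017×1.5319 = 1.8002 bits


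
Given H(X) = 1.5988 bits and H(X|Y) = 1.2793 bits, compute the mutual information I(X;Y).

I(X;Y) = H(X) - H(X|Y)
I(X;Y) = 1.5988 - 1.2793 = 0.3195 bits


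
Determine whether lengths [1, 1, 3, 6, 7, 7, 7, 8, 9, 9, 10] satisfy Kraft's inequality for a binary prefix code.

Kraft inequality: Σ 2^(-l_i) ≤ 1 for prefix-free code
Calculating: 2^(-1) + 2^(-1) + 2^(-3) + 2^(-6) + 2^(-7) + 2^(-7) + 2^(-7) + 2^(-8) + 2^(-9) + 2^(-9) + 2^(-10)
= 0.5 + 0.5 + 0.125 + 0.015625 + 0.0078125 + 0.0078125 + 0.0078125 + 0.00390625 + 0.001953125 + 0.001953125 + 0.0009765625
= 1.1729
Since 1.1729 > 1, prefix-free code does not exist


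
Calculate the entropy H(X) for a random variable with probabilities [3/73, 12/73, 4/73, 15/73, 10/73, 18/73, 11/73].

H(X) = -Σ p(x) log₂ p(x)
  -3/73 × log₂(3/73) = 0.1892
  -12/73 × log₂(12/73) = 0.4282
  -4/73 × log₂(4/73) = 0.2296
  -15/73 × log₂(15/73) = 0.4691
  -10/73 × log₂(10/73) = 0.3929
  -18/73 × log₂(18/73) = 0.4981
  -11/73 × log₂(11/73) = 0.4114
H(X) = 2.6185 bits


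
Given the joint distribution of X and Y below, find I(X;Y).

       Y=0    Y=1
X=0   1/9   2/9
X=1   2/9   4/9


H(X) = 0.9183, H(Y) = 0.9183, H(X,Y) = 1.8366
I(X;Y) = H(X) + H(Y) - H(X,Y) = 0.0000 bits


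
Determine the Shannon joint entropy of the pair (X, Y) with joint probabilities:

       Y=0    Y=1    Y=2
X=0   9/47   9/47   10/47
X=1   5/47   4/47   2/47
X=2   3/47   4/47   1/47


H(X,Y) = -Σ p(x,y) log₂ p(x,y)
  p(0,0)=9/47: -0.1915 × log₂(0.1915) = 0.4566
  p(0,1)=9/47: -0.1915 × log₂(0.1915) = 0.4566
  p(0,2)=10/47: -0.2128 × log₂(0.2128) = 0.4750
  p(1,0)=5/47: -0.1064 × log₂(0.1064) = 0.3439
  p(1,1)=4/47: -0.0851 × log₂(0.0851) = 0.3025
  p(1,2)=2/47: -0.0426 × log₂(0.0426) = 0.1938
  p(2,0)=3/47: -0.0638 × log₂(0.0638) = 0.2534
  p(2,1)=4/47: -0.0851 × log₂(0.0851) = 0.3025
  p(2,2)=1/47: -0.0213 × log₂(0.0213) = 0.1182
H(X,Y) = 2.9026 bits


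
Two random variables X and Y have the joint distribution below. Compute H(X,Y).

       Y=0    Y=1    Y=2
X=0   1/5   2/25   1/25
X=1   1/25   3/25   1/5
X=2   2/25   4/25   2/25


H(X,Y) = -Σ p(x,y) log₂ p(x,y)
  p(0,0)=1/5: -0.2000 × log₂(0.2000) = 0.4644
  p(0,1)=2/25: -0.0800 × log₂(0.0800) = 0.2915
  p(0,2)=1/25: -0.0400 × log₂(0.0400) = 0.1858
  p(1,0)=1/25: -0.0400 × log₂(0.0400) = 0.1858
  p(1,1)=3/25: -0.1200 × log₂(0.1200) = 0.3671
  p(1,2)=1/5: -0.2000 × log₂(0.2000) = 0.4644
  p(2,0)=2/25: -0.0800 × log₂(0.0800) = 0.2915
  p(2,1)=4/25: -0.1600 × log₂(0.1600) = 0.4230
  p(2,2)=2/25: -0.0800 × log₂(0.0800) = 0.2915
H(X,Y) = 2.9649 bits


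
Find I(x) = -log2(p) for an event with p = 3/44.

Information content I(x) = -log₂(p(x))
I = -log₂(3/44) = -log₂(0.0682)
I = 3.8745 bits


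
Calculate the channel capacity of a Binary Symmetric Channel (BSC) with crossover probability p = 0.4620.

For BSC with error probability p:
C = 1 - H(p) where H(p) is binary entropy
H(0.4620) = -0.4620 × log₂(0.4620) - 0.5380 × log₂(0.5380)
H(p) = 0.9958
C = 1 - 0.9958 = 0.0042 bits/use


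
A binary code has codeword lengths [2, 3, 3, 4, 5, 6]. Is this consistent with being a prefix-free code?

Kraft inequality: Σ 2^(-l_i) ≤ 1 for prefix-free code
Calculating: 2^(-2) + 2^(-3) + 2^(-3) + 2^(-4) + 2^(-5) + 2^(-6)
= 0.25 + 0.125 + 0.125 + 0.0625 + 0.03125 + 0.015625
= 0.6094
Since 0.6094 ≤ 1, prefix-free code exists


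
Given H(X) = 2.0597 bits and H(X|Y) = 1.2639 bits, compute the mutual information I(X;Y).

I(X;Y) = H(X) - H(X|Y)
I(X;Y) = 2.0597 - 1.2639 = 0.7958 bits


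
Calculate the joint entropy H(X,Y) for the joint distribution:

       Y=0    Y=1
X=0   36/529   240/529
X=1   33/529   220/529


H(X,Y) = -Σ p(x,y) log₂ p(x,y)
  p(0,0)=36/529: -0.0681 × log₂(0.0681) = 0.2639
  p(0,1)=240/529: -0.4537 × log₂(0.4537) = 0.5173
  p(1,0)=33/529: -0.0624 × log₂(0.0624) = 0.2497
  p(1,1)=220/529: -0.4159 × log₂(0.4159) = 0.5264
H(X,Y) = 1.5573 bits


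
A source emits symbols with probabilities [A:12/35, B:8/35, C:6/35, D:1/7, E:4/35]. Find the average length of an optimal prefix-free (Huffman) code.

Huffman tree construction:
Combine smallest probabilities repeatedly
Resulting codes:
  A: 11 (length 2)
  B: 01 (length 2)
  C: 00 (length 2)
  D: 101 (length 3)
  E: 100 (length 3)
Average length = Σ p(s) × length(s) = 2.2571 bits


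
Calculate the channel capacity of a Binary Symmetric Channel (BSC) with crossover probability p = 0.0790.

For BSC with error probability p:
C = 1 - H(p) where H(p) is binary entropy
H(0.0790) = -0.0790 × log₂(0.0790) - 0.9210 × log₂(0.9210)
H(p) = 0.3986
C = 1 - 0.3986 = 0.6014 bits/use


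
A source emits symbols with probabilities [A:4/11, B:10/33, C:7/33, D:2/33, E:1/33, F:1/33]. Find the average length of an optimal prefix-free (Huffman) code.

Huffman tree construction:
Combine smallest probabilities repeatedly
Resulting codes:
  A: 0 (length 1)
  B: 10 (length 2)
  C: 111 (length 3)
  D: 1100 (length 4)
  E: 11010 (length 5)
  F: 11011 (length 5)
Average length = Σ p(s) × length(s) = 2.1515 bits
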